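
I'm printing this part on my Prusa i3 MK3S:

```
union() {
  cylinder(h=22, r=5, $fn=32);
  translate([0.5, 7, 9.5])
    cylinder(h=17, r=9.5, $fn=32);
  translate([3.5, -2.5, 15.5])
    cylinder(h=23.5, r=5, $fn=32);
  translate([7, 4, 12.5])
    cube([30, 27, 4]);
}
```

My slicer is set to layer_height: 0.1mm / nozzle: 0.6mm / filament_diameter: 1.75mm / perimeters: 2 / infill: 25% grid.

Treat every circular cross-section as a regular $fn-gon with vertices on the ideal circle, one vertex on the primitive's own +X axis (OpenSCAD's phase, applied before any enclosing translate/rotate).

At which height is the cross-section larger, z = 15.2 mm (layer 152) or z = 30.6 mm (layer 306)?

Layer 152 (z = 15.2): the r=5 cylinder gives a regular 32-gon of circumradius 5 (constant along its height) (area = (32/2)·5.000²·sin(360°/32) = 78.04 mm²); the r=9.5 cylinder at (0.5, 7) contributes a regular 32-gon of circumradius 9.5 (area = (32/2)·9.500²·sin(360°/32) = 281.71 mm²); the cylinder at (3.5, -2.5) is absent (z outside [15.5, 39]); the cube at (7, 4) is present — its section is the full 30×27 rectangle (area 810.00 mm²); Combining (union): the regions partially overlap — summed areas 1169.75 mm² minus the doubly-counted overlap 81.37 mm² gives 1088.37 mm² — area = 1088.37 mm². So its area = 1088.37 mm². Layer 306 (z = 30.6): the cylinder is not intersected at this z (z outside [0, 22]); the cylinder at (0.5, 7) does not reach this height (z outside [9.5, 26.5]); the cylinder at (3.5, -2.5): section is a regular 32-gon, circumradius r=5 (area = (32/2)·5.000²·sin(360°/32) = 78.04 mm²); the cube at (7, 4) does not reach this height (z outside [12.5, 16.5]); Taking the union: only the r=5 cylinder at (3.5, -2.5) is present, so the union is just that shape — area = 78.04 mm². So its area = 78.04 mm². Layer 152 is larger (1088.37 vs 78.04 mm²).

layer 152 (z = 15.2 mm)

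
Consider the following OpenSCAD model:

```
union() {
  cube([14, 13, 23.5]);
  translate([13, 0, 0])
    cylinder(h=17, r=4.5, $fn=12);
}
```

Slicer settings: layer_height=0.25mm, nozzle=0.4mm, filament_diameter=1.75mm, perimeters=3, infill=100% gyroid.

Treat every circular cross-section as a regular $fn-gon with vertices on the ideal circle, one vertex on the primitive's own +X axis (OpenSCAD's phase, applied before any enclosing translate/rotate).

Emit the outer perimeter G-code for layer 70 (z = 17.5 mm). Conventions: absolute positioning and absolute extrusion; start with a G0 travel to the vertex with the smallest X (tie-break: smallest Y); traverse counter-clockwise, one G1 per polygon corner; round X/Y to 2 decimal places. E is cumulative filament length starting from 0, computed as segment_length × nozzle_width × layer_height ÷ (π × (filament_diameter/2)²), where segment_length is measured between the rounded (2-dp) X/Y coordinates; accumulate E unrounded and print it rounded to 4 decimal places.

G0 X0.00 Y0.00 Z17.50
G1 X14.00 Y0.00 E0.5821
G1 X14.00 Y13.00 E1.1225
G1 X0.00 Y13.00 E1.7046
G1 X0.00 Y0.00 E2.2451

At z = 17.5 mm: the cube is present — its section is the full 14×13 rectangle; the cylinder at (13, 0) is absent (z outside [0, 17]); Taking the union: only the 14×13 cube is present, so the union is just that shape — 1 connected region. The outline is a single polygon with 4 vertices. Extrusion per mm of travel: 0.4 × 0.25 / (π × 0.875²) = 0.041575. Accumulating E over each segment gives final E = 2.2451.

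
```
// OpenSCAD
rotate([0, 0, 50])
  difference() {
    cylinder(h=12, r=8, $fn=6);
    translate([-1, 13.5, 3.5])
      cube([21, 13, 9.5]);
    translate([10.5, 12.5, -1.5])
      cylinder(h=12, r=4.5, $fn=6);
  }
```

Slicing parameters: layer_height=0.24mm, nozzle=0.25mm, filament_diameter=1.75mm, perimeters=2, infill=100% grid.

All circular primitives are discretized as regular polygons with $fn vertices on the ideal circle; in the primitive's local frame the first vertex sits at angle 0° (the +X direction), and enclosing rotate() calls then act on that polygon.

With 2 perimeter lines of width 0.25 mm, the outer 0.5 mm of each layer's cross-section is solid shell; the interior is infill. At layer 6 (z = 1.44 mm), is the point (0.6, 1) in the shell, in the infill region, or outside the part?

At z = 1.44 mm: the r=8 cylinder gives a regular 6-gon of circumradius 8 (constant along its height); the cube at (-1, 13.5) does not reach this height (z outside [3.5, 13]); the cylinder at (10.5, 12.5): section is a regular 6-gon, circumradius r=4.5; Taking the first minus the rest: starting from the r=8 cylinder, the r=4.5 cylinder at (10.5, 12.5) misses the remaining region (no effect) — 1 connected region; (rotated 50° about Z; rotation is an isometry so areas/perimeters/island counts are preserved). Overall, the cross-section is a single solid region. Undo the 50° rotation: the query point maps to (1.152, 0.183) in the un-rotated model frame. The nearest boundary edge runs (4.00, 6.93)→(8.00, 0.00); distance from the point to it = 5.84 mm. The point is inside the cross-section and 5.84 mm from the nearest boundary — more than the 0.5 mm shell width (2 × 0.25), so it's in the infill interior.

infill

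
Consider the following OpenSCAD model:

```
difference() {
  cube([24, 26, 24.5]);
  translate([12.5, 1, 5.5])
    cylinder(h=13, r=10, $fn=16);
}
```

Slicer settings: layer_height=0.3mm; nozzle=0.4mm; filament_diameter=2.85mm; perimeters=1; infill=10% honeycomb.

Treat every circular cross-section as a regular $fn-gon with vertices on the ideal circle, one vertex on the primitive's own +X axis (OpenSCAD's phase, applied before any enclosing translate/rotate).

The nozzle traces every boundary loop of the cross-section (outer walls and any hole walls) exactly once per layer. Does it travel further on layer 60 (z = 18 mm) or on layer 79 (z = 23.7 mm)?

layer 60 (z = 18 mm)

Layer 60 (z = 18): the cube is present — its section is the full 24×26 rectangle (perimeter 100.00 mm); the cylinder at (12.5, 1): section is a regular 16-gon, circumradius r=10 (perimeter = 2·16·10.000·sin(180°/16) = 62.43 mm); After the difference (first − rest): starting from the 24×26 cube, the r=10 cylinder at (12.5, 1) partially overlaps it — only the 172.87 mm² overlap (of its 306.15 mm²) is removed, clipping the outline — boundary = 113.65 mm. So its perimeter = 113.65 mm. Layer 79 (z = 23.7): the cube (footprint 24×26) is included at this height (perimeter 100.00 mm); the cylinder at (12.5, 1) does not reach this height (z outside [5.5, 18.5]); Subtracting the remaining from the first: none of the subtracted shapes is present at this height, so the 24×26 cube is unchanged — boundary = 100.00 mm. So its perimeter = 100.00 mm. Layer 60 is larger (113.65 vs 100.00 mm).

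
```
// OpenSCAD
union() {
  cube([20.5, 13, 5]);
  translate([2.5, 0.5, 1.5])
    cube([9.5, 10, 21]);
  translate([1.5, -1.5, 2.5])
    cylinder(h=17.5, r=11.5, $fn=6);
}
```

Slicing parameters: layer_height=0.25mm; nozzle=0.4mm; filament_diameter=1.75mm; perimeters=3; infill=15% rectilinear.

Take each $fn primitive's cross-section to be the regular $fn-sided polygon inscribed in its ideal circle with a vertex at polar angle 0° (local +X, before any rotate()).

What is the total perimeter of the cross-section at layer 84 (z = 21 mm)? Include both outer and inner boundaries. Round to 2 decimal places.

At z = 21 mm: the cube is absent (z outside [0, 5]); the cube at (2.5, 0.5) is present — its section is the full 9.5×10 rectangle (perimeter 39.00 mm); the cylinder at (1.5, -1.5) does not reach this height (z outside [2.5, 20]); Merging all regions: only the 9.5×10 cube at (2.5, 0.5) is present, so the union is just that shape — boundary = 39.00 mm. Overall, the cross-section is a single solid region. Total boundary length (outer) = 39.00 mm.

39.00 mm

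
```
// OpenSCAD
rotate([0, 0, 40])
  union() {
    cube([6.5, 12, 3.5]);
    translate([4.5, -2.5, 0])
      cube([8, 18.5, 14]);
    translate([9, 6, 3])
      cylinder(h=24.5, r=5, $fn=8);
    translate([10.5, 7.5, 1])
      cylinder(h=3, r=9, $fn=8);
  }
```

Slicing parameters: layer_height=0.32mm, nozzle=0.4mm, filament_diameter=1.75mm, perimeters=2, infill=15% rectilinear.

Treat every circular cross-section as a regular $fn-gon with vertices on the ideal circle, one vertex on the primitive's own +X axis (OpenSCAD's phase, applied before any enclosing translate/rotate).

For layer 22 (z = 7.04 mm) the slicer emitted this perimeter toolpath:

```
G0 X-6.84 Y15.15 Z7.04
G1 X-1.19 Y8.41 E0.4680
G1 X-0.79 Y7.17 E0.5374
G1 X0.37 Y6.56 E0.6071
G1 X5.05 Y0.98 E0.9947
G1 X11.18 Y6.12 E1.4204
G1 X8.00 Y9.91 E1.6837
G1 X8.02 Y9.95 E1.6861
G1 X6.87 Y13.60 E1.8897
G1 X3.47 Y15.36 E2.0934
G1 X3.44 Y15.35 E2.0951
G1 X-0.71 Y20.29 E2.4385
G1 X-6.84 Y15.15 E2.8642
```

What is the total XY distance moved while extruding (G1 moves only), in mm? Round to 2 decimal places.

53.82 mm

Sum the Euclidean lengths of each G1 segment: total = 53.82 mm.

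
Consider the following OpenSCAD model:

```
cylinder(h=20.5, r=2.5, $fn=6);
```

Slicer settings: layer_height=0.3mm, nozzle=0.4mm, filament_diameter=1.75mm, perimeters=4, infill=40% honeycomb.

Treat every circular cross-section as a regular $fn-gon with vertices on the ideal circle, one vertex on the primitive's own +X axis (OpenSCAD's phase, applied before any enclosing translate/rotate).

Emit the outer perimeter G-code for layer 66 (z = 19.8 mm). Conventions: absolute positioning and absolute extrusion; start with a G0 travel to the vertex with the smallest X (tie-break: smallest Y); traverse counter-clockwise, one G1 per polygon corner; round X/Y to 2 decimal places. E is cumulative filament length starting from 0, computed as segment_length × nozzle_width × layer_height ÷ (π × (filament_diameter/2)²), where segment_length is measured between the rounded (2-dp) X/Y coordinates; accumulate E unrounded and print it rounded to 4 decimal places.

G0 X-2.50 Y0.00 Z19.80
G1 X-1.25 Y-2.17 E0.1249
G1 X1.25 Y-2.17 E0.2497
G1 X2.50 Y0.00 E0.3746
G1 X1.25 Y2.17 E0.4995
G1 X-1.25 Y2.17 E0.6243
G1 X-2.50 Y0.00 E0.7492

At z = 19.8 mm: the cylinder: section is a regular 6-gon, circumradius r=2.5. The outline is a single polygon with 6 vertices. Extrusion per mm of travel: 0.4 × 0.3 / (π × 0.875²) = 0.049890. Accumulating E over each segment gives final E = 0.7492.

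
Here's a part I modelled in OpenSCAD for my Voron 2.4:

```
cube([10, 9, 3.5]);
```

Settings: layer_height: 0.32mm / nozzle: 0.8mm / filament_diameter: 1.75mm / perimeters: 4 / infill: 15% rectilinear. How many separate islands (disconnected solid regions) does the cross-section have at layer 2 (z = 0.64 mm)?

At z = 0.64 mm: the cube is present — its section is the full 10×9 rectangle. Overall, the cross-section is a single solid region. Island count = 1.

1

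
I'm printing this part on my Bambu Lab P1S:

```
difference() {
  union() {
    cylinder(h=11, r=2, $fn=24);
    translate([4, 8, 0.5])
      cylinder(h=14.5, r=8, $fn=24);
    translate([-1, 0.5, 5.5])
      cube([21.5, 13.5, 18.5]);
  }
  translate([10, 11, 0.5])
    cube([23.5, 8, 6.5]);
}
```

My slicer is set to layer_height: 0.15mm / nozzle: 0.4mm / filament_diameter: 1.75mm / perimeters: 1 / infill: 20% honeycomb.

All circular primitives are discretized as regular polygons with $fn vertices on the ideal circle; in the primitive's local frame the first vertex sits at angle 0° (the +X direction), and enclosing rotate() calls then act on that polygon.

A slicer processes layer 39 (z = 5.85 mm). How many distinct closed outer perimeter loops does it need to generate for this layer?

1

At z = 5.85 mm: the r=2 cylinder contributes a regular 24-gon of circumradius 2; the r=8 cylinder at (4, 8) gives a regular 24-gon of circumradius 8 (constant along its height); the 21.5×13.5 cube at (-1, 0.5) contributes its full rectangle; Combining (union): the regions partially overlap (shared area 161.33 mm²), so overlapping operands fuse into one piece — 1 connected region; the cube at (10, 11) (footprint 23.5×8) is included at this height; Subtracting the remaining from the first: starting from the result so far, the 23.5×8 cube at (10, 11) partially overlaps it — only the 31.50 mm² overlap (of its 188.00 mm²) is removed, clipping the outline — 1 connected region. The result has 1 disconnected region.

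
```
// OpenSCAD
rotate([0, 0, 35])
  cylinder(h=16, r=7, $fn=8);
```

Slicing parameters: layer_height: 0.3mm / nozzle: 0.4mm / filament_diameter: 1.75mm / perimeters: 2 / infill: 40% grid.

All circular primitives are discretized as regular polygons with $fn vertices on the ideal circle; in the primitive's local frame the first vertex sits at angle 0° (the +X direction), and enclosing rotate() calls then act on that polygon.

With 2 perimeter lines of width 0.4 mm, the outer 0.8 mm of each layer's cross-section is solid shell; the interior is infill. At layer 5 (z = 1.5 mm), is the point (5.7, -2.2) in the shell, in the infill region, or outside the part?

shell

At z = 1.5 mm: the r=7 cylinder contributes a regular 8-gon of circumradius 7; (whole slice rotated 35° about Z — lengths, areas and connectivity unchanged). Overall, the cross-section is a single solid region. Undo the 35° rotation: the query point maps to (3.407, -5.072) in the un-rotated model frame. The nearest boundary edge runs (-0.00, -7.00)→(4.95, -4.95); distance from the point to it = 0.48 mm. The point is inside the cross-section, 0.48 mm from the nearest boundary — within the 0.8 mm shell band (2 × 0.4).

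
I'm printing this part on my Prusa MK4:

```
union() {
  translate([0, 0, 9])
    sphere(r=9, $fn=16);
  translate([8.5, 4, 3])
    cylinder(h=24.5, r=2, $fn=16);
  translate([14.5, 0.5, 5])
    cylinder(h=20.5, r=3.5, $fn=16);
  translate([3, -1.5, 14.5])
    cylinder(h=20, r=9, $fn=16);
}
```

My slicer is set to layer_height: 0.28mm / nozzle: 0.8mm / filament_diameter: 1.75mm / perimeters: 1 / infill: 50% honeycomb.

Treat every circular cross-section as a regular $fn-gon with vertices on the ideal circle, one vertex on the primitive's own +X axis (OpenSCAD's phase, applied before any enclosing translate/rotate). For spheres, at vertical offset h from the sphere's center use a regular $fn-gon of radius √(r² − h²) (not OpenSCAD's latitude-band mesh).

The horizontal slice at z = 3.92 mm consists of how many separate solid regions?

At z = 3.92 mm: the r=9 sphere contributes a regular 16-gon of circumradius √(9²−5.08²) = 7.429; the cylinder at (8.5, 4): section is a regular 16-gon, circumradius r=2; the cylinder at (14.5, 0.5) does not reach this height (z outside [5, 25.5]); the cylinder at (3, -1.5) is not intersected at this z (z outside [14.5, 34.5]); Merging all regions: the 2 present regions are separate (no shared area or edge), so areas and boundary lengths simply add and each stays a separate island — 2 connected regions. The result has 2 disconnected regions.

2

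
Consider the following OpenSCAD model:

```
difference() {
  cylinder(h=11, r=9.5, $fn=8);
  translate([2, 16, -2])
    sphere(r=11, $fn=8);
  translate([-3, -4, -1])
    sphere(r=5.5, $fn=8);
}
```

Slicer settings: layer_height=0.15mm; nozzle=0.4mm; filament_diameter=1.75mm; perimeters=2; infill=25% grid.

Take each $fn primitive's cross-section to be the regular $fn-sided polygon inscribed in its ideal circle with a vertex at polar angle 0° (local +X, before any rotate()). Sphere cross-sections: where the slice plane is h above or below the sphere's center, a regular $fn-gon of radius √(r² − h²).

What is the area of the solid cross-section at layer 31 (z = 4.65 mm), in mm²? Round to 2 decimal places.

At z = 4.65 mm: the r=9.5 cylinder gives a regular 8-gon of circumradius 9.5 (constant along its height) (area = (8/2)·9.500²·sin(360°/8) = 255.27 mm²); the r=11 sphere at (2, 16) contributes a regular 8-gon of circumradius √(11²−6.65²) = 8.762 (area = (8/2)·8.762²·sin(360°/8) = 217.16 mm²); the sphere at (-3, -4) is absent (|z−center|=5.650 > r=5.5); Taking the first minus the rest: starting from the r=9.5 cylinder (255.27 mm²), the r=11 sphere at (2, 16) partially overlaps it — only the 5.35 mm² overlap (of its 217.16 mm²) is removed, clipping the outline — area = 249.92 mm². Overall, the cross-section is a single solid region. Net area = 249.92 mm².

249.92 mm²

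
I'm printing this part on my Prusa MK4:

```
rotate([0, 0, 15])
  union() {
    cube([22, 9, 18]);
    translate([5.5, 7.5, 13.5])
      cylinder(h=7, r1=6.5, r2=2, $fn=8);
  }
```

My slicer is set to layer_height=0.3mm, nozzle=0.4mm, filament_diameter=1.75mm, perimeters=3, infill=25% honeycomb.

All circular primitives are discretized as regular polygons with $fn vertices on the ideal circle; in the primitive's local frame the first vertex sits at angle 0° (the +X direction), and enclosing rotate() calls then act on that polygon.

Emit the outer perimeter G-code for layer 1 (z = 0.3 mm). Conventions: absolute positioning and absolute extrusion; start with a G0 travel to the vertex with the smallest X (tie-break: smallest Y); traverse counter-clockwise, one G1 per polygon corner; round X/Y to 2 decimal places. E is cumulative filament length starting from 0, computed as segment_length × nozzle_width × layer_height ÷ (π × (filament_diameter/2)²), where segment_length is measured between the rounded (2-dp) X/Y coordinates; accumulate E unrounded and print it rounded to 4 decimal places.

At z = 0.3 mm: the cube (footprint 22×9) is included at this height; the cone at (5.5, 7.5) is not intersected at this z (z outside [13.5, 20.5]); Merging all regions: only the 22×9 cube is present, so the union is just that shape — 1 connected region; (rotated 15° about Z; rotation is an isometry so areas/perimeters/island counts are preserved). The outline is a single polygon with 4 vertices. Extrusion per mm of travel: 0.4 × 0.3 / (π × 0.875²) = 0.049890. Accumulating E over each segment gives final E = 3.0934.

G0 X-2.33 Y8.69 Z0.30
G1 X0.00 Y0.00 E0.4489
G1 X21.25 Y5.69 E1.5464
G1 X18.92 Y14.39 E1.9957
G1 X-2.33 Y8.69 E3.0934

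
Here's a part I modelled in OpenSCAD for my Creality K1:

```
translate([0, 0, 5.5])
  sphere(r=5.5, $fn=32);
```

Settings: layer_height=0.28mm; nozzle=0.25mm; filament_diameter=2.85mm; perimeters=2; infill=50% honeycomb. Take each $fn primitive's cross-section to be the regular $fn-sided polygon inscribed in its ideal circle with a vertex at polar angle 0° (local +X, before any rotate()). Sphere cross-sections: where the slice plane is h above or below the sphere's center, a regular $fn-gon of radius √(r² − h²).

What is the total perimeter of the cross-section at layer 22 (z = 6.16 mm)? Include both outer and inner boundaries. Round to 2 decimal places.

At z = 6.16 mm: the sphere: section is a regular 32-gon, circumradius = √(r²−h²) = √(5.5²−0.66²) = 5.460 (perimeter = 2·32·5.460·sin(180°/32) = 34.25 mm). Overall, the cross-section is a single solid region. Total boundary length (outer) = 34.25 mm.

34.25 mm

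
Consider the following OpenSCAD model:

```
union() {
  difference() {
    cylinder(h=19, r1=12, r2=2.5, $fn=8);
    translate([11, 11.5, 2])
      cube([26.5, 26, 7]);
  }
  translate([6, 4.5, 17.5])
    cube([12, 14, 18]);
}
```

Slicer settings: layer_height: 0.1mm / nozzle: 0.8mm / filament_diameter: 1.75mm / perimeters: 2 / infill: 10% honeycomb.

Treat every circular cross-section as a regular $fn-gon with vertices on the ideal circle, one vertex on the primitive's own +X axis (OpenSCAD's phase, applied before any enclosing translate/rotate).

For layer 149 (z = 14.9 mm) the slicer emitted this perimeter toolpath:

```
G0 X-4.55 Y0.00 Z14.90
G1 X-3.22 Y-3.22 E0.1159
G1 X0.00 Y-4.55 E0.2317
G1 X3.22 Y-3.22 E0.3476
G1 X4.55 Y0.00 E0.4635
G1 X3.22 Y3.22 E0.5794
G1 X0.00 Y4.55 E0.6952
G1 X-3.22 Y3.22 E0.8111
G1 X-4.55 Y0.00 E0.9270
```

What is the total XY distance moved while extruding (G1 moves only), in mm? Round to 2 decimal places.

27.87 mm

Sum the Euclidean lengths of each G1 segment: total = 27.87 mm.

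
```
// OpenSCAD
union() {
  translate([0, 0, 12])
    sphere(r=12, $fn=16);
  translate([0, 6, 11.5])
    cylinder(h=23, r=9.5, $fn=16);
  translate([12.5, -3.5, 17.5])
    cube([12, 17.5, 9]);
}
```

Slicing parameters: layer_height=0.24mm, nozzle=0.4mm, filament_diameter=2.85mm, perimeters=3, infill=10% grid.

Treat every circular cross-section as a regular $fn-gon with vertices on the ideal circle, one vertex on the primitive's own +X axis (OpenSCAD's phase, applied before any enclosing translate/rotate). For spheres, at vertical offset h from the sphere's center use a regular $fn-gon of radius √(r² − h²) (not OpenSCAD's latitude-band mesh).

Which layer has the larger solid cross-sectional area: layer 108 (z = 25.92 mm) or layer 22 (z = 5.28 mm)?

layer 108 (z = 25.92 mm)

Layer 108 (z = 25.92): the sphere is not intersected at this z (|z−center|=13.920 > r=12); the cylinder at (0, 6): section is a regular 16-gon, circumradius r=9.5 (area = (16/2)·9.500²·sin(360°/16) = 276.30 mm²); the 12×17.5 cube at (12.5, -3.5) contributes its full rectangle (area 210.00 mm²); Merging all regions: the 2 present regions are separate (no shared area or edge), so areas and boundary lengths simply add and each stays a separate island — area = 486.30 mm². So its area = 486.30 mm². Layer 22 (z = 5.28): the r=12 sphere contributes a regular 16-gon of circumradius √(12²−6.72²) = 9.942 (area = (16/2)·9.942²·sin(360°/16) = 302.60 mm²); the cylinder at (0, 6) is absent (z outside [11.5, 34.5]); the cube at (12.5, -3.5) is absent (z outside [17.5, 26.5]); Merging all regions: only the r=12 sphere is present, so the union is just that shape — area = 302.60 mm². So its area = 302.60 mm². Layer 108 is larger (486.30 vs 302.60 mm²).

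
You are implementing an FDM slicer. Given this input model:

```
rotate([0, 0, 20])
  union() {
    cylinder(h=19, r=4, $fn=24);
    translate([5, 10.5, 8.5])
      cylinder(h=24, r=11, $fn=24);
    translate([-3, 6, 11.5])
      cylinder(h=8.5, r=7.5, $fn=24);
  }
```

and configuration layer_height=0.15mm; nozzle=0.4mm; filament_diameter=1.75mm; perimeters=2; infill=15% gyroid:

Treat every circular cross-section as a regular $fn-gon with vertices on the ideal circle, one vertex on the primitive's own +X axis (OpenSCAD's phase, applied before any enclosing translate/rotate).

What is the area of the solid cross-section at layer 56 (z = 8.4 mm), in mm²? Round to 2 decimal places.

49.69 mm²

At z = 8.4 mm: the r=4 cylinder gives a regular 24-gon of circumradius 4 (constant along its height) (area = (24/2)·4.000²·sin(360°/24) = 49.69 mm²); the cylinder at (5, 10.5) is absent (z outside [8.5, 32.5]); the cylinder at (-3, 6) is not intersected at this z (z outside [11.5, 20]); Merging all regions: only the r=4 cylinder is present, so the union is just that shape — area = 49.69 mm²; (whole slice rotated 20° about Z — lengths, areas and connectivity unchanged). Overall, the cross-section is a single solid region. Net area = 49.69 mm².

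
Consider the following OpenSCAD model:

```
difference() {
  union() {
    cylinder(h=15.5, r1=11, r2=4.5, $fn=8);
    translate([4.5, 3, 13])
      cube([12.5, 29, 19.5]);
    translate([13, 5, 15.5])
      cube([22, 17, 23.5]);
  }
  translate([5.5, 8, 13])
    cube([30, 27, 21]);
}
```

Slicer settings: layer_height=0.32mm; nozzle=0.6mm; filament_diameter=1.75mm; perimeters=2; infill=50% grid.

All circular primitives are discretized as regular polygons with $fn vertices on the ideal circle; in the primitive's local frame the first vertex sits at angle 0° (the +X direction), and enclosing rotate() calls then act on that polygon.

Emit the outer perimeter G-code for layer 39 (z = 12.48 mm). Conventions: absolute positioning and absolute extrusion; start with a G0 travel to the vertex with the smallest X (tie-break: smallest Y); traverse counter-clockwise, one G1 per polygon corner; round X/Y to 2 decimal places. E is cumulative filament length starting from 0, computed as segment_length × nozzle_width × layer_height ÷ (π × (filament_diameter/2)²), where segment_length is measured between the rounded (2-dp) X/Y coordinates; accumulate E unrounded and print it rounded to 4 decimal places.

G0 X-5.77 Y0.00 Z12.48
G1 X-4.08 Y-4.08 E0.3525
G1 X0.00 Y-5.77 E0.7050
G1 X4.08 Y-4.08 E1.0576
G1 X5.77 Y0.00 E1.4101
G1 X4.08 Y4.08 E1.7626
G1 X0.00 Y5.77 E2.1151
G1 X-4.08 Y4.08 E2.4676
G1 X-5.77 Y0.00 E2.8201

At z = 12.48 mm: the cone: at t=0.805 of its height the radius interpolates to r₁+(r₂−r₁)t = 5.766, giving a regular 8-gon of that circumradius; the cube at (4.5, 3) is absent (z outside [13, 32.5]); the cube at (13, 5) does not reach this height (z outside [15.5, 39]); Combining (union): only the cone is present, so the union is just that shape — 1 connected region; the cube at (5.5, 8) is not intersected at this z (z outside [13, 34]); Subtracting the remaining from the first: none of the subtracted shapes is present at this height, so the result so far is unchanged — 1 connected region. The outline is a single polygon with 8 vertices. Extrusion per mm of travel: 0.6 × 0.32 / (π × 0.875²) = 0.079824. Accumulating E over each segment gives final E = 2.8201.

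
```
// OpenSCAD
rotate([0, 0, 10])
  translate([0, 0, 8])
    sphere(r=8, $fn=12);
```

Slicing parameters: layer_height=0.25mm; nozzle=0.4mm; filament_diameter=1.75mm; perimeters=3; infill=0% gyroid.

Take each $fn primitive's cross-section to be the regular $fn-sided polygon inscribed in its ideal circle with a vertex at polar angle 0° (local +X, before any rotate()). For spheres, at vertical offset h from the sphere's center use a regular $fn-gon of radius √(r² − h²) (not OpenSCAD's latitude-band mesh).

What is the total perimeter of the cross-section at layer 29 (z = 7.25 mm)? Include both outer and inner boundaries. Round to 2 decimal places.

49.47 mm

At z = 7.25 mm: the sphere: section is a regular 12-gon, circumradius = √(r²−h²) = √(8²−0.75²) = 7.965 (perimeter = 2·12·7.965·sin(180°/12) = 49.47 mm); (whole slice rotated 10° about Z — lengths, areas and connectivity unchanged). Overall, the cross-section is a single solid region. Total boundary length (outer) = 49.47 mm.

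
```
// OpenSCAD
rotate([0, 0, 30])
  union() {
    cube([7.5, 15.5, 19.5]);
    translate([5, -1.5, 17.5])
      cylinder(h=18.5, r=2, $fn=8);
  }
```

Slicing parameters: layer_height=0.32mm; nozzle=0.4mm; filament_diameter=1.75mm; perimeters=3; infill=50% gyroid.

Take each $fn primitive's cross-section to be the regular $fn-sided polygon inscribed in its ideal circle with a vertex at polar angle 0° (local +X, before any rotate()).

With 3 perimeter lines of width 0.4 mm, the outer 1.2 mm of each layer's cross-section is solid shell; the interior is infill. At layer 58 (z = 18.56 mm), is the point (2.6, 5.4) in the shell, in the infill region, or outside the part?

At z = 18.56 mm: the 7.5×15.5 cube contributes its full rectangle; the cylinder at (5, -1.5): section is a regular 8-gon, circumradius r=2; Merging all regions: the regions partially overlap (shared area 0.60 mm²), so overlapping operands fuse into one piece — 1 connected region; (whole slice rotated 30° about Z — lengths, areas and connectivity unchanged). Overall, the cross-section is a single solid region. Undo the 30° rotation: the query point maps to (4.952, 3.377) in the un-rotated model frame. The nearest boundary edge runs (7.50, 15.50)→(7.50, 0.00); distance from the point to it = 2.55 mm. The point is inside the cross-section and 2.55 mm from the nearest boundary — more than the 1.2 mm shell width (3 × 0.4), so it's in the infill interior.

infill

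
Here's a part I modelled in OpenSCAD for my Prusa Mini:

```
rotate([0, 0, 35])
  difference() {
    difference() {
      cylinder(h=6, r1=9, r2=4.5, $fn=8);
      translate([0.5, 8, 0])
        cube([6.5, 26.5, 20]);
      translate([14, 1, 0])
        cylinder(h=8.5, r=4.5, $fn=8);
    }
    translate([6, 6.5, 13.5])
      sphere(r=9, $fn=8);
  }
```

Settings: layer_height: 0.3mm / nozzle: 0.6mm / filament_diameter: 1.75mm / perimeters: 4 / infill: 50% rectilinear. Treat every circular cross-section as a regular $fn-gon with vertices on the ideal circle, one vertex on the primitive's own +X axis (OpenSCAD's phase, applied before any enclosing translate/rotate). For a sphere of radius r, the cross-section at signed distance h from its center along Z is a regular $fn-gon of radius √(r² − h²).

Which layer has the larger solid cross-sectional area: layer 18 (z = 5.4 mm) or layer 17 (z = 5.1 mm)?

Layer 18 (z = 5.4): the cone contributes a regular 8-gon of circumradius 4.950 (interpolated between r1=9 and r2=4.5 at t=0.900) (area = (8/2)·4.950²·sin(360°/8) = 69.30 mm²); the cube at (0.5, 8) (footprint 6.5×26.5) is included at this height (area 172.25 mm²); the cylinder at (14, 1): section is a regular 8-gon, circumradius r=4.5 (area = (8/2)·4.500²·sin(360°/8) = 57.28 mm²); Subtracting the remaining from the first: starting from the cone (69.30 mm²), the 6.5×26.5 cube at (0.5, 8) misses the remaining region (no effect); the r=4.5 cylinder at (14, 1) misses the remaining region (no effect) — area = 69.30 mm²; the r=9 sphere at (6, 6.5) contributes a regular 8-gon of circumradius √(9²−8.1²) = 3.923 (area = (8/2)·3.923²·sin(360°/8) = 43.53 mm²); After the difference (first − rest): starting from the result so far (69.30 mm²), the r=9 sphere at (6, 6.5) misses the remaining region (no effect) — area = 69.30 mm²; (rotated 35° about Z; rotation is an isometry so areas/perimeters/island counts are preserved). So its area = 69.30 mm². Layer 17 (z = 5.1): the cone (r1=9→r2=4.5) has section circumradius 5.175 here — a regular 8-gon (area = (8/2)·5.175²·sin(360°/8) = 75.75 mm²); the cube at (0.5, 8) (footprint 6.5×26.5) is included at this height (area 172.25 mm²); the r=4.5 cylinder at (14, 1) gives a regular 8-gon of circumradius 4.5 (constant along its height) (area = (8/2)·4.500²·sin(360°/8) = 57.28 mm²); After the difference (first − rest): starting from the cone (75.75 mm²), the 6.5×26.5 cube at (0.5, 8) misses the remaining region (no effect); the r=4.5 cylinder at (14, 1) misses the remaining region (no effect) — area = 75.75 mm²; the sphere at (6, 6.5): section is a regular 8-gon, circumradius = √(r²−h²) = √(9²−8.4²) = 3.231 (area = (8/2)·3.231²·sin(360°/8) = 29.53 mm²); Taking the first minus the rest: starting from the result so far (75.75 mm²), the r=9 sphere at (6, 6.5) misses the remaining region (no effect) — area = 75.75 mm²; (whole slice rotated 35° about Z — lengths, areas and connectivity unchanged). So its area = 75.75 mm². Layer 17 is larger (75.75 vs 69.30 mm²).

layer 17 (z = 5.1 mm)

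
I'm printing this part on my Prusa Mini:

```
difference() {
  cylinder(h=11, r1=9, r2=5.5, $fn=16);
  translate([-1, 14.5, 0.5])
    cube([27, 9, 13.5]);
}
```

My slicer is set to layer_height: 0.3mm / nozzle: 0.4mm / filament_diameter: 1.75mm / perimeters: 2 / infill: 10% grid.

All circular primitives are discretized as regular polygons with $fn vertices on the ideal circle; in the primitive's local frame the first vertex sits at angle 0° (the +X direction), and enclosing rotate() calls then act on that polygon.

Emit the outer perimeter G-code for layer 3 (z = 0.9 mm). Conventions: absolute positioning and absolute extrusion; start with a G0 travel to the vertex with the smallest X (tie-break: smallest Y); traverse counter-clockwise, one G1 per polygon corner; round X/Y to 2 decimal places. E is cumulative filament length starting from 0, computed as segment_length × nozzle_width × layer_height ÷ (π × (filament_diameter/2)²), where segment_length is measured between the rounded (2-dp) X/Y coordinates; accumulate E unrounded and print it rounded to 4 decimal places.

At z = 0.9 mm: the cone contributes a regular 16-gon of circumradius 8.714 (interpolated between r1=9 and r2=5.5 at t=0.082); the cube at (-1, 14.5) is present — its section is the full 27×9 rectangle; Taking the first minus the rest: starting from the cone, the 27×9 cube at (-1, 14.5) misses the remaining region (no effect) — 1 connected region. The outline is a single polygon with 16 vertices. Extrusion per mm of travel: 0.4 × 0.3 / (π × 0.875²) = 0.049890. Accumulating E over each segment gives final E = 2.7132.

G0 X-8.71 Y0.00 Z0.90
G1 X-8.05 Y-3.33 E0.1694
G1 X-6.16 Y-6.16 E0.3391
G1 X-3.33 Y-8.05 E0.5089
G1 X0.00 Y-8.71 E0.6783
G1 X3.33 Y-8.05 E0.8477
G1 X6.16 Y-6.16 E1.0174
G1 X8.05 Y-3.33 E1.1872
G1 X8.71 Y0.00 E1.3566
G1 X8.05 Y3.33 E1.5260
G1 X6.16 Y6.16 E1.6957
G1 X3.33 Y8.05 E1.8655
G1 X0.00 Y8.71 E2.0349
G1 X-3.33 Y8.05 E2.2042
G1 X-6.16 Y6.16 E2.3740
G1 X-8.05 Y3.33 E2.5438
G1 X-8.71 Y0.00 E2.7132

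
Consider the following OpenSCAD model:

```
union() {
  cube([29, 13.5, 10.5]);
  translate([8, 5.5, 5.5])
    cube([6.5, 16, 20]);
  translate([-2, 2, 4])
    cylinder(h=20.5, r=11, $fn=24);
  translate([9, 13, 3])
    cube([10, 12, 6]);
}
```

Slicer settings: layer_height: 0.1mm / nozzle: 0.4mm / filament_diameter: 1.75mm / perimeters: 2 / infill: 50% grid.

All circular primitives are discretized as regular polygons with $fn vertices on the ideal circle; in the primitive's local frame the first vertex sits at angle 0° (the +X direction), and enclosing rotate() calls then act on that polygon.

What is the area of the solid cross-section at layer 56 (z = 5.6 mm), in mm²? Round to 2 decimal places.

800.35 mm²

At z = 5.6 mm: the 29×13.5 cube contributes its full rectangle (area 391.50 mm²); the cube at (8, 5.5) is present — its section is the full 6.5×16 rectangle (area 104.00 mm²); the r=11 cylinder at (-2, 2) contributes a regular 24-gon of circumradius 11 (area = (24/2)·11.000²·sin(360°/24) = 375.81 mm²); the cube at (9, 13) (footprint 10×12) is included at this height (area 120.00 mm²); Combining (union): the regions partially overlap — summed areas 991.31 mm² minus the doubly-counted overlap 190.95 mm² gives 800.35 mm² — area = 800.35 mm². Overall, the cross-section is a single solid region. Net area = 800.35 mm².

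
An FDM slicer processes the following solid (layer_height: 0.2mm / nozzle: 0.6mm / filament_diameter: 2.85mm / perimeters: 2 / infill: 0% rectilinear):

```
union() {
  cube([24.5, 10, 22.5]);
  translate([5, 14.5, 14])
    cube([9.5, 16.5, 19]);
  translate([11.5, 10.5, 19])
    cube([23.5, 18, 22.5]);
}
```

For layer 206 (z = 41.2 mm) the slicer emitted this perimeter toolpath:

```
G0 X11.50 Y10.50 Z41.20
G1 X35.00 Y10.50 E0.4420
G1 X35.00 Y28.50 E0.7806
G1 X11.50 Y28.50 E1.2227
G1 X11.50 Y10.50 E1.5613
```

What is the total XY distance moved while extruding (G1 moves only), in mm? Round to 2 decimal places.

83.00 mm

Sum the Euclidean lengths of each G1 segment: total = 83.00 mm.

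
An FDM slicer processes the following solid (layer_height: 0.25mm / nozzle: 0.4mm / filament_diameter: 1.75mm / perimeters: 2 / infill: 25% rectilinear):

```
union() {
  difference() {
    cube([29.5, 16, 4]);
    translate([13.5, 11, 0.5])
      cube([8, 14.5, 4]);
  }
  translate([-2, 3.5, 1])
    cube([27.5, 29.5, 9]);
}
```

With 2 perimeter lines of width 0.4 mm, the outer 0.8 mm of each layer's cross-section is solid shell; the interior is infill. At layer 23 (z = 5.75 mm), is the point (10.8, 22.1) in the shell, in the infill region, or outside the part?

At z = 5.75 mm: the cube is absent (z outside [0, 4]); the cube at (13.5, 11) is absent (z outside [0.5, 4.5]); Subtracting the remaining from the first: the first operand is absent here, so nothing remains; the cube at (-2, 3.5) (footprint 27.5×29.5) is included at this height; Taking the union: only the 27.5×29.5 cube at (-2, 3.5) is present, so the union is just that shape — 1 connected region. Overall, the cross-section is a single solid region. The nearest boundary edge runs (25.50, 33.00)→(-2.00, 33.00); distance from the point to it = 10.90 mm. The point is inside the cross-section and 10.90 mm from the nearest boundary — more than the 0.8 mm shell width (2 × 0.4), so it's in the infill interior.

infill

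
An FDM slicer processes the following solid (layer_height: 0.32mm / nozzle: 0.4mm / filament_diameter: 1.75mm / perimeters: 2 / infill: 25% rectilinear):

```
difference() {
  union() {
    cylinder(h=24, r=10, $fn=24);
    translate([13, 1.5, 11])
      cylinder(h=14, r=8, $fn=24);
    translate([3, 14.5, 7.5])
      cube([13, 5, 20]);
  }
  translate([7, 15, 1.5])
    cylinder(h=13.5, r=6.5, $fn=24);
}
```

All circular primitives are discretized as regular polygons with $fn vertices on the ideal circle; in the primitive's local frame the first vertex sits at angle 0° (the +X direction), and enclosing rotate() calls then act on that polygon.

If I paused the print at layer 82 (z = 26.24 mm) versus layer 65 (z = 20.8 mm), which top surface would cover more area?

Layer 82 (z = 26.24): the cylinder is not intersected at this z (z outside [0, 24]); the cylinder at (13, 1.5) is not intersected at this z (z outside [11, 25]); the 13×5 cube at (3, 14.5) contributes its full rectangle (area 65.00 mm²); Taking the union: only the 13×5 cube at (3, 14.5) is present, so the union is just that shape — area = 65.00 mm²; the cylinder at (7, 15) does not reach this height (z outside [1.5, 15]); Subtracting the remaining from the first: none of the subtracted shapes is present at this height, so the result so far is unchanged — area = 65.00 mm². So its area = 65.00 mm². Layer 65 (z = 20.8): the r=10 cylinder gives a regular 24-gon of circumradius 10 (constant along its height) (area = (24/2)·10.000²·sin(360°/24) = 310.58 mm²); the cylinder at (13, 1.5): section is a regular 24-gon, circumradius r=8 (area = (24/2)·8.000²·sin(360°/24) = 198.77 mm²); the cube at (3, 14.5) is present — its section is the full 13×5 rectangle (area 65.00 mm²); Taking the union: the regions partially overlap — summed areas 574.36 mm² minus the doubly-counted overlap 39.97 mm² gives 534.39 mm² — area = 534.39 mm²; the cylinder at (7, 15) is not intersected at this z (z outside [1.5, 15]); Taking the first minus the rest: none of the subtracted shapes is present at this height, so the result so far is unchanged — area = 534.39 mm². So its area = 534.39 mm². Layer 65 is larger (534.39 vs 65.00 mm²).

layer 65 (z = 20.8 mm)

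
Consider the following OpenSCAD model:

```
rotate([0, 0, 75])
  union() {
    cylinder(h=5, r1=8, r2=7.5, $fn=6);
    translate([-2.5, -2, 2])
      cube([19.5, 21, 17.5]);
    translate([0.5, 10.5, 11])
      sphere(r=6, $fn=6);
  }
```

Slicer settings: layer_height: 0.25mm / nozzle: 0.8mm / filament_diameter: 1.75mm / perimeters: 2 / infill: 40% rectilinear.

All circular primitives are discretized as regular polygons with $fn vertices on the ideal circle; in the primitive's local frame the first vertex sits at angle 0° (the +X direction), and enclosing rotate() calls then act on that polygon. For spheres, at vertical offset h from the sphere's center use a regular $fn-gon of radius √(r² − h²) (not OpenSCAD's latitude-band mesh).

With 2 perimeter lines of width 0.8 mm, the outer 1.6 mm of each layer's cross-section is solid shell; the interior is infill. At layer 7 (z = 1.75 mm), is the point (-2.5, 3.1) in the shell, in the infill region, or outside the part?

At z = 1.75 mm: the cone (r1=8→r2=7.5) has section circumradius 7.825 here — a regular 6-gon; the cube at (-2.5, -2) is not intersected at this z (z outside [2, 19.5]); the sphere at (0.5, 10.5) does not reach this height (|z−center|=9.250 > r=6); Merging all regions: only the cone is present, so the union is just that shape — 1 connected region; (rotated 75° about Z; rotation is an isometry so areas/perimeters/island counts are preserved). Overall, the cross-section is a single solid region. Undo the 75° rotation: the query point maps to (2.347, 3.217) in the un-rotated model frame. The nearest boundary edge runs (7.83, 0.00)→(3.91, 6.78); distance from the point to it = 3.14 mm. The point is inside the cross-section and 3.14 mm from the nearest boundary — more than the 1.6 mm shell width (2 × 0.8), so it's in the infill interior.

infill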